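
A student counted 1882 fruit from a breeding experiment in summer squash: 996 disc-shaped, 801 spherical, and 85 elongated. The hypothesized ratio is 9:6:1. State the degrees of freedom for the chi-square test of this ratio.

A goodness-of-fit test with 3 phenotype classes has df = 3 − 1 = 2.

2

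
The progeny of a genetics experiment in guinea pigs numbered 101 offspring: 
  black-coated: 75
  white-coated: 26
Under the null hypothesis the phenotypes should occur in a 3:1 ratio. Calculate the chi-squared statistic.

0.030

Total ratio parts = 4. Expected numbers out of 101:
  black-coated: 101 × 3/4 = 75.75
  white-coated: 101 × 1/4 = 25.25
χ² = Σ (O − E)² / E
  black-coated: (75 − 75.75)² / 75.75 = 0.0074
  white-coated: (26 − 25.25)² / 25.25 = 0.0223
χ² = 0.0074 + 0.0223 = 0.0297 ≈ 0.030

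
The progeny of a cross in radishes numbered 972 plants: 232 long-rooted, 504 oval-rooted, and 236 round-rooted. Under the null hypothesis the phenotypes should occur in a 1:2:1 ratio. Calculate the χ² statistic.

1.366

Total ratio parts = 4. Expected numbers out of 972:
  long-rooted: 972 × 1/4 = 243
  oval-rooted: 972 × 2/4 = 486
  round-rooted: 972 × 1/4 = 243
χ² = Σ (O − E)² / E
  long-rooted: (232 − 243)² / 243 = 0.4979
  oval-rooted: (504 − 486)² / 486 = 0.6667
  round-rooted: (236 − 243)² / 243 = 0.2016
χ² = 0.4979 + 0.6667 + 0.2016 = 1.3662 ≈ 1.366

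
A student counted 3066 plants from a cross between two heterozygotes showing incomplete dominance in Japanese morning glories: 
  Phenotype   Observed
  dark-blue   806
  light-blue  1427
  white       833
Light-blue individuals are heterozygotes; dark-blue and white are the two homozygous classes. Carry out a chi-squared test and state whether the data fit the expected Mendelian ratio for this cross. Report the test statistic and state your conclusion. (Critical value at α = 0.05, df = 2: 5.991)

15.134; not consistent

With incomplete dominance, a heterozygote × heterozygote cross gives a 1:2:1 phenotypic ratio.
Total ratio parts = 4. Expected numbers out of 3066:
  dark-blue: 3066 × 1/4 = 766.5
  light-blue: 3066 × 2/4 = 1533
  white: 3066 × 1/4 = 766.5
χ² = Σ (O − E)² / E
  dark-blue: (806 − 766.5)² / 766.5 = 2.0356
  light-blue: (1427 − 1533)² / 1533 = 7.3294
  white: (833 − 766.5)² / 766.5 = 5.7694
χ² = 2.0356 + 7.3294 + 5.7694 = 15.1344 ≈ 15.134
Degrees of freedom = 3 − 1 = 2; critical value at α = 0.05 is 5.991.
Since 15.134 > 5.991, we reject the null hypothesis — the data do not fit the 1:2:1 ratio.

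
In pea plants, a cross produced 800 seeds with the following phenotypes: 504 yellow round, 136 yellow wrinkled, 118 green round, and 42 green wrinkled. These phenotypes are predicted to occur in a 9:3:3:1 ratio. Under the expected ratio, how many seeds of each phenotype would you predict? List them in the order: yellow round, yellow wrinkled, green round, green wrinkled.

450, 150, 150, 50

The 9:3:3:1 ratio has 16 parts, so with N = 800 the expected counts are:
  yellow round: 800 × 9/16 = 450
  yellow wrinkled: 800 × 3/16 = 150
  green round: 800 × 3/16 = 150
  green wrinkled: 800 × 1/16 = 50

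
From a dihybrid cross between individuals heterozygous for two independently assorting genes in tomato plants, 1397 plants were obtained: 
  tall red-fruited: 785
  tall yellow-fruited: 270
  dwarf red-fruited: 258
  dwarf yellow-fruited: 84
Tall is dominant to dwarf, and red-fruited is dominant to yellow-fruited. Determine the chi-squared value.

0.434

A dihybrid F₂ with independent assortment and complete dominance at both loci gives a 9:3:3:1 phenotypic ratio.
Total ratio parts = 16. Expected numbers out of 1397:
  tall red-fruited: 1397 × 9/16 = 785.8125
  tall yellow-fruited: 1397 × 3/16 = 261.9375
  dwarf red-fruited: 1397 × 3/16 = 261.9375
  dwarf yellow-fruited: 1397 × 1/16 = 87.3125
χ² = Σ (O − E)² / E
  tall red-fruited: (785 − 785.8125)² / 785.8125 = 0.0008
  tall yellow-fruited: (270 − 261.9375)² / 261.9375 = 0.2482
  dwarf red-fruited: (258 − 261.9375)² / 261.9375 = 0.0592
  dwarf yellow-fruited: (84 − 87.3125)² / 87.3125 = 0.1257
χ² = 0.0008 + 0.2482 + 0.0592 + 0.1257 = 0.4339 ≈ 0.434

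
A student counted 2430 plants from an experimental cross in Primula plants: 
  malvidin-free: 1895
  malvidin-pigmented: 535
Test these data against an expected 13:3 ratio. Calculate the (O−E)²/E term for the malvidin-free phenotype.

3.191

Total ratio parts = 16. Expected numbers out of 2430:
  malvidin-free: 2430 × 13/16 = 1974.375
  malvidin-pigmented: 2430 × 3/16 = 455.625
Contribution of malvidin-free: (1895 − 1974.375)² / 1974.375 = 3.1911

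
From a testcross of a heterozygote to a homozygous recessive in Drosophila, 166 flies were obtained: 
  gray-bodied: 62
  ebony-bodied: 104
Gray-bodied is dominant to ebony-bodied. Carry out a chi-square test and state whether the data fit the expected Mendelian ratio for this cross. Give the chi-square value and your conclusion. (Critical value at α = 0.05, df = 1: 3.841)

A testcross of a heterozygote (Aa × aa) gives a 1:1 phenotypic ratio.
Total ratio parts = 2. Expected numbers out of 166:
  gray-bodied: 166 × 1/2 = 83
  ebony-bodied: 166 × 1/2 = 83
χ² = Σ (O − E)² / E
  gray-bodied: (62 − 83)² / 83 = 5.3133
  ebony-bodied: (104 − 83)² / 83 = 5.3133
χ² = 5.3133 + 5.3133 = 10.6266 ≈ 10.627
Degrees of freedom = 2 − 1 = 1; critical value at α = 0.05 is 3.841.
Since 10.627 > 3.841, we reject the null hypothesis — the data do not fit the 1:1 ratio.

10.627; not consistent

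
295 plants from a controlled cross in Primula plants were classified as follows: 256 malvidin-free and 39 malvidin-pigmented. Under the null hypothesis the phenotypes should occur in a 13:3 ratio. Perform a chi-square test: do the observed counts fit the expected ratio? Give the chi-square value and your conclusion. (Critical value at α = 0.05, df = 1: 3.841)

5.921; not consistent

The 13:3 ratio has 16 parts, so with N = 295 the expected counts are:
  malvidin-free: 295 × 13/16 = 239.6875
  malvidin-pigmented: 295 × 3/16 = 55.3125
χ² = Σ (O − E)² / E
  malvidin-free: (256 − 239.6875)² / 239.6875 = 1.1102
  malvidin-pigmented: (39 − 55.3125)² / 55.3125 = 4.8108
χ² = 1.1102 + 4.8108 = 5.921
Degrees of freedom = 2 − 1 = 1; critical value at α = 0.05 is 3.841.
Since 5.921 > 3.841, we reject the null hypothesis — the data do not fit the 13:3 ratio.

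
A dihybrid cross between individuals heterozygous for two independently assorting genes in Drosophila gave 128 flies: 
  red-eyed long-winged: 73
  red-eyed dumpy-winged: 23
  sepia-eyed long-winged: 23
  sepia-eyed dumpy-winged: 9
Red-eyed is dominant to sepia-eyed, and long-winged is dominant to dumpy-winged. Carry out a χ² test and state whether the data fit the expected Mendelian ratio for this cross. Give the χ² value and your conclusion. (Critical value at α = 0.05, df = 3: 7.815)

0.222; consistent

A dihybrid F₂ with independent assortment and complete dominance at both loci gives a 9:3:3:1 phenotypic ratio.
The 9:3:3:1 ratio has 16 parts, so with N = 128 the expected counts are:
  red-eyed long-winged: 128 × 9/16 = 72
  red-eyed dumpy-winged: 128 × 3/16 = 24
  sepia-eyed long-winged: 128 × 3/16 = 24
  sepia-eyed dumpy-winged: 128 × 1/16 = 8
χ² = Σ (O − E)² / E
  red-eyed long-winged: (73 − 72)² / 72 = 0.0139
  red-eyed dumpy-winged: (23 − 24)² / 24 = 0.0417
  sepia-eyed long-winged: (23 − 24)² / 24 = 0.0417
  sepia-eyed dumpy-winged: (9 − 8)² / 8 = 0.1250
χ² = 0.0139 + 0.0417 + 0.0417 + 0.1250 = 0.2223 ≈ 0.222
Degrees of freedom = 4 − 1 = 3; critical value at α = 0.05 is 7.815.
Since 0.222 < 7.815, we fail to reject the null hypothesis — the data are consistent with the 9:3:3:1 ratio.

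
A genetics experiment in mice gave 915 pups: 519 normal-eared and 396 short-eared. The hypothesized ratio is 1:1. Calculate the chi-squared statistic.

Expected counts for N = 915 under a 1:1 ratio (total parts = 2):
  normal-eared: 915 × 1/2 = 457.5
  short-eared: 915 × 1/2 = 457.5
χ² = Σ (O − E)² / E
  normal-eared: (519 − 457.5)² / 457.5 = 8.2672
  short-eared: (396 − 457.5)² / 457.5 = 8.2672
χ² = 8.2672 + 8.2672 = 16.5344 ≈ 16.534

16.534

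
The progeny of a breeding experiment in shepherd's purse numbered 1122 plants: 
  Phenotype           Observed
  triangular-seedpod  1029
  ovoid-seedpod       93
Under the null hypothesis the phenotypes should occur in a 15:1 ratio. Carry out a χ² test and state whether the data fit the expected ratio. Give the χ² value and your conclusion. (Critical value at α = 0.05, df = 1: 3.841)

7.959; not consistent

Total ratio parts = 16. Expected numbers out of 1122:
  triangular-seedpod: 1122 × 15/16 = 1051.875
  ovoid-seedpod: 1122 × 1/16 = 70.125
χ² = Σ (O − E)² / E
  triangular-seedpod: (1029 − 1051.875)² / 1051.875 = 0.4975
  ovoid-seedpod: (93 − 70.125)² / 70.125 = 7.4619
χ² = 0.4975 + 7.4619 = 7.9594 ≈ 7.959
Degrees of freedom = 2 − 1 = 1; critical value at α = 0.05 is 3.841.
Since 7.959 > 3.841, we reject the null hypothesis — the data do not fit the 15:1 ratio.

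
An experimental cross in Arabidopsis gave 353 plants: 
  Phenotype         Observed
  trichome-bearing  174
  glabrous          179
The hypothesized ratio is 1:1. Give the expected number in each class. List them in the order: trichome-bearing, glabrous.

Under the 1:1 hypothesis (Σ ratio = 2, N = 353):
  trichome-bearing: 353 × 1/2 = 176.5
  glabrous: 353 × 1/2 = 176.5

176.5, 176.5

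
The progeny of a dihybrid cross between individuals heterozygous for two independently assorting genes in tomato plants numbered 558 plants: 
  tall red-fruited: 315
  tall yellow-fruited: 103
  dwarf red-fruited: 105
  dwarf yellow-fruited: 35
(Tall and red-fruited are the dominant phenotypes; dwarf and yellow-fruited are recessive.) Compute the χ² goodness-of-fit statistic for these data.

0.031

A dihybrid F₂ with independent assortment and complete dominance at both loci gives a 9:3:3:1 phenotypic ratio.
Under the 9:3:3:1 hypothesis (Σ ratio = 16, N = 558):
  tall red-fruited: 558 × 9/16 = 313.875
  tall yellow-fruited: 558 × 3/16 = 104.625
  dwarf red-fruited: 558 × 3/16 = 104.625
  dwarf yellow-fruited: 558 × 1/16 = 34.875
χ² = Σ (O − E)² / E
  tall red-fruited: (315 − 313.875)² / 313.875 = 0.0040
  tall yellow-fruited: (103 − 104.625)² / 104.625 = 0.0252
  dwarf red-fruited: (105 − 104.625)² / 104.625 = 0.0013
  dwarf yellow-fruited: (35 − 34.875)² / 34.875 = 0.0004
χ² = 0.0040 + 0.0252 + 0.0013 + 0.0004 = 0.0309 ≈ 0.031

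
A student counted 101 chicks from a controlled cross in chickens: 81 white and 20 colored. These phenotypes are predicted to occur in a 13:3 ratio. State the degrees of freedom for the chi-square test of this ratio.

1

A goodness-of-fit test with 2 phenotype classes has df = 2 − 1 = 1.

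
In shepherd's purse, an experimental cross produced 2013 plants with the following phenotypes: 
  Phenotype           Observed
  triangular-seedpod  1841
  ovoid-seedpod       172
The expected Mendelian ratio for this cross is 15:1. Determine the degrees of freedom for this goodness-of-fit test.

A goodness-of-fit test with 2 phenotype classes has df = 2 − 1 = 1.

1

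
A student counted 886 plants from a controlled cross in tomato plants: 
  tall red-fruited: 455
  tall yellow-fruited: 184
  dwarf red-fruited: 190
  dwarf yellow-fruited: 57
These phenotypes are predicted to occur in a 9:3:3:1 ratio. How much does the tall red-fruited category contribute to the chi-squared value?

Expected counts for N = 886 under a 9:3:3:1 ratio (total parts = 16):
  tall red-fruited: 886 × 9/16 = 498.375
  tall yellow-fruited: 886 × 3/16 = 166.125
  dwarf red-fruited: 886 × 3/16 = 166.125
  dwarf yellow-fruited: 886 × 1/16 = 55.375
Contribution of tall red-fruited: (455 − 498.375)² / 498.375 = 3.7751

3.775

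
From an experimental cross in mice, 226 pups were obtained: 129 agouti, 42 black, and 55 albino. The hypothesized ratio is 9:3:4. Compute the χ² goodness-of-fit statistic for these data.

The 9:3:4 ratio has 16 parts, so with N = 226 the expected counts are:
  agouti: 226 × 9/16 = 127.125
  black: 226 × 3/16 = 42.375
  albino: 226 × 4/16 = 56.5
χ² = Σ (O − E)² / E
  agouti: (129 − 127.125)² / 127.125 = 0.0277
  black: (42 − 42.375)² / 42.375 = 0.0033
  albino: (55 − 56.5)² / 56.5 = 0.0398
χ² = 0.0277 + 0.0033 + 0.0398 = 0.0708 ≈ 0.071

0.071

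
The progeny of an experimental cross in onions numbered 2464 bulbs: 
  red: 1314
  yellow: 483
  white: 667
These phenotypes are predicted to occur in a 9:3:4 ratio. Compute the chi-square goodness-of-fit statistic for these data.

8.917

Under the 9:3:4 hypothesis (Σ ratio = 16, N = 2464):
  red: 2464 × 9/16 = 1386
  yellow: 2464 × 3/16 = 462
  white: 2464 × 4/16 = 616
χ² = Σ (O − E)² / E
  red: (1314 − 1386)² / 1386 = 3.7403
  yellow: (483 − 462)² / 462 = 0.9545
  white: (667 − 616)² / 616 = 4.2224
χ² = 3.7403 + 0.9545 + 4.2224 = 8.9172 ≈ 8.917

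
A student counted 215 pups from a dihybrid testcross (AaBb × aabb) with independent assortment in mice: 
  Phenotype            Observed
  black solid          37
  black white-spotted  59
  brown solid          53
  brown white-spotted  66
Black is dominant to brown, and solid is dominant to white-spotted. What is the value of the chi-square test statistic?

8.535

A dihybrid testcross with independent assortment gives a 1:1:1:1 ratio.
Under the 1:1:1:1 hypothesis (Σ ratio = 4, N = 215):
  black solid: 215 × 1/4 = 53.75
  black white-spotted: 215 × 1/4 = 53.75
  brown solid: 215 × 1/4 = 53.75
  brown white-spotted: 215 × 1/4 = 53.75
χ² = Σ (O − E)² / E
  black solid: (37 − 53.75)² / 53.75 = 5.2198
  black white-spotted: (59 − 53.75)² / 53.75 = 0.5128
  brown solid: (53 − 53.75)² / 53.75 = 0.0105
  brown white-spotted: (66 − 53.75)² / 53.75 = 2.7919
χ² = 5.2198 + 0.5128 + 0.0105 + 2.7919 = 8.535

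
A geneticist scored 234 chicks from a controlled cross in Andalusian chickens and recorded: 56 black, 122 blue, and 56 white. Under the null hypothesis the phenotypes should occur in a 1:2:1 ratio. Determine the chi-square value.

Under the 1:2:1 hypothesis (Σ ratio = 4, N = 234):
  black: 234 × 1/4 = 58.5
  blue: 234 × 2/4 = 117
  white: 234 × 1/4 = 58.5
χ² = Σ (O − E)² / E
  black: (56 − 58.5)² / 58.5 = 0.1068
  blue: (122 − 117)² / 117 = 0.2137
  white: (56 − 58.5)² / 58.5 = 0.1068
χ² = 0.1068 + 0.2137 + 0.1068 = 0.4273 ≈ 0.427

0.427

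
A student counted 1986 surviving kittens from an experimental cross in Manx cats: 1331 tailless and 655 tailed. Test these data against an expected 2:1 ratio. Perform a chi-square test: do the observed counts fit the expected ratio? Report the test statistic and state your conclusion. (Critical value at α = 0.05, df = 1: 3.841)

Expected counts for N = 1986 under a 2:1 ratio (total parts = 3):
  tailless: 1986 × 2/3 = 1324
  tailed: 1986 × 1/3 = 662
χ² = Σ (O − E)² / E
  tailless: (1331 − 1324)² / 1324 = 0.0370
  tailed: (655 − 662)² / 662 = 0.0740
χ² = 0.0370 + 0.0740 = 0.111
Degrees of freedom = 2 − 1 = 1; critical value at α = 0.05 is 3.841.
Since 0.111 < 3.841, we fail to reject the null hypothesis — the data are consistent with the 2:1 ratio.

0.111; consistent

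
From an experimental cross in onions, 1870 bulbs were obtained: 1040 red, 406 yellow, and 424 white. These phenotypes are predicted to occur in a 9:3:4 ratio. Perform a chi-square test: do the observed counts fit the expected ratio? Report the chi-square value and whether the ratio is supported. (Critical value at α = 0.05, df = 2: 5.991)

12.927; not consistent

Total ratio parts = 16. Expected numbers out of 1870:
  red: 1870 × 9/16 = 1051.875
  yellow: 1870 × 3/16 = 350.625
  white: 1870 × 4/16 = 467.5
χ² = Σ (O − E)² / E
  red: (1040 − 1051.875)² / 1051.875 = 0.1341
  yellow: (406 − 350.625)² / 350.625 = 8.7455
  white: (424 − 467.5)² / 467.5 = 4.0476
χ² = 0.1341 + 8.7455 + 4.0476 = 12.9272 ≈ 12.927
Degrees of freedom = 3 − 1 = 2; critical value at α = 0.05 is 5.991.
Since 12.927 > 5.991, we reject the null hypothesis — the data do not fit the 9:3:4 ratio.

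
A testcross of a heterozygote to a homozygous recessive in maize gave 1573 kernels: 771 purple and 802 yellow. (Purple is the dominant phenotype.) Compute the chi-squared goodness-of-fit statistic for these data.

0.611

A testcross of a heterozygote (Aa × aa) gives a 1:1 phenotypic ratio.
Expected counts for N = 1573 under a 1:1 ratio (total parts = 2):
  purple: 1573 × 1/2 = 786.5
  yellow: 1573 × 1/2 = 786.5
χ² = Σ (O − E)² / E
  purple: (771 − 786.5)² / 786.5 = 0.3055
  yellow: (802 − 786.5)² / 786.5 = 0.3055
χ² = 0.3055 + 0.3055 = 0.611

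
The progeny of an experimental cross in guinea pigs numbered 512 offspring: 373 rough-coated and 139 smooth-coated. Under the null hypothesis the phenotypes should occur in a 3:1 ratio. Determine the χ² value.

1.260

Total ratio parts = 4. Expected numbers out of 512:
  rough-coated: 512 × 3/4 = 384
  smooth-coated: 512 × 1/4 = 128
χ² = Σ (O − E)² / E
  rough-coated: (373 − 384)² / 384 = 0.3151
  smooth-coated: (139 − 128)² / 128 = 0.9453
χ² = 0.3151 + 0.9453 = 1.2604 ≈ 1.260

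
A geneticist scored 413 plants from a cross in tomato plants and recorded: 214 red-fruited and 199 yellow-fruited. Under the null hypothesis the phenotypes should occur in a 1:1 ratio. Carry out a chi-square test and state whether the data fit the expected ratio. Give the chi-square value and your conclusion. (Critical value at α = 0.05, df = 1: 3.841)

0.545; consistent

Under the 1:1 hypothesis (Σ ratio = 2, N = 413):
  red-fruited: 413 × 1/2 = 206.5
  yellow-fruited: 413 × 1/2 = 206.5
χ² = Σ (O − E)² / E
  red-fruited: (214 − 206.5)² / 206.5 = 0.2724
  yellow-fruited: (199 − 206.5)² / 206.5 = 0.2724
χ² = 0.2724 + 0.2724 = 0.5448 ≈ 0.545
Degrees of freedom = 2 − 1 = 1; critical value at α = 0.05 is 3.841.
Since 0.545 < 3.841, we fail to reject the null hypothesis — the data are consistent with the 1:1 ratio.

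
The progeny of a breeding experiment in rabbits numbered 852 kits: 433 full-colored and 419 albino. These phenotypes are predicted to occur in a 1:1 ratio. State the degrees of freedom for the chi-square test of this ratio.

A goodness-of-fit test with 2 phenotype classes has df = 2 − 1 = 1.

1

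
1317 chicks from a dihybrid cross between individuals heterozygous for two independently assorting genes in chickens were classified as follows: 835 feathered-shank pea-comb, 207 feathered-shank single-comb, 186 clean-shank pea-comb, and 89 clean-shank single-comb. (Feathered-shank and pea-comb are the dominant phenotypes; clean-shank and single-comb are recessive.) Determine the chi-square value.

34.015

A dihybrid F₂ with independent assortment and complete dominance at both loci gives a 9:3:3:1 phenotypic ratio.
Total ratio parts = 16. Expected numbers out of 1317:
  feathered-shank pea-comb: 1317 × 9/16 = 740.8125
  feathered-shank single-comb: 1317 × 3/16 = 246.9375
  clean-shank pea-comb: 1317 × 3/16 = 246.9375
  clean-shank single-comb: 1317 × 1/16 = 82.3125
χ² = Σ (O − E)² / E
  feathered-shank pea-comb: (835 − 740.8125)² / 740.8125 = 11.9751
  feathered-shank single-comb: (207 − 246.9375)² / 246.9375 = 6.4591
  clean-shank pea-comb: (186 − 246.9375)² / 246.9375 = 15.0377
  clean-shank single-comb: (89 − 82.3125)² / 82.3125 = 0.5433
χ² = 11.9751 + 6.4591 + 15.0377 + 0.5433 = 34.0152 ≈ 34.015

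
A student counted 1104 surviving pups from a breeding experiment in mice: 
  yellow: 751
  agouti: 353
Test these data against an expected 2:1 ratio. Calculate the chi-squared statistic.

0.917

Under the 2:1 hypothesis (Σ ratio = 3, N = 1104):
  yellow: 1104 × 2/3 = 736
  agouti: 1104 × 1/3 = 368
χ² = Σ (O − E)² / E
  yellow: (751 − 736)² / 736 = 0.3057
  agouti: (353 − 368)² / 368 = 0.6114
χ² = 0.3057 + 0.6114 = 0.9171 ≈ 0.917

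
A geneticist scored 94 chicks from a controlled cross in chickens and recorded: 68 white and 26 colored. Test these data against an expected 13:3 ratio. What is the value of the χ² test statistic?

4.898

Expected counts for N = 94 under a 13:3 ratio (total parts = 16):
  white: 94 × 13/16 = 76.375
  colored: 94 × 3/16 = 17.625
χ² = Σ (O − E)² / E
  white: (68 − 76.375)² / 76.375 = 0.9184
  colored: (26 − 17.625)² / 17.625 = 3.9796
χ² = 0.9184 + 3.9796 = 4.898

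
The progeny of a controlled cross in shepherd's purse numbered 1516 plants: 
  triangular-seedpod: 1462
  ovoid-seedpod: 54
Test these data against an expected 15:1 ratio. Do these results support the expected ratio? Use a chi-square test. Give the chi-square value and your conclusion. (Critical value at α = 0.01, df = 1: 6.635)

18.694; not consistent

The 15:1 ratio has 16 parts, so with N = 1516 the expected counts are:
  triangular-seedpod: 1516 × 15/16 = 1421.25
  ovoid-seedpod: 1516 × 1/16 = 94.75
χ² = Σ (O − E)² / E
  triangular-seedpod: (1462 − 1421.25)² / 1421.25 = 1.1684
  ovoid-seedpod: (54 − 94.75)² / 94.75 = 17.5257
χ² = 1.1684 + 17.5257 = 18.6941 ≈ 18.694
Degrees of freedom = 2 − 1 = 1; critical value at α = 0.01 is 6.635.
Since 18.694 > 6.635, we reject the null hypothesis — the data do not fit the 15:1 ratio.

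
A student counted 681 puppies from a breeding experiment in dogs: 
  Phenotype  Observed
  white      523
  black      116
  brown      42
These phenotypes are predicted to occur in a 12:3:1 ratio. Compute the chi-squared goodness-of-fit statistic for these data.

Expected counts for N = 681 under a 12:3:1 ratio (total parts = 16):
  white: 681 × 12/16 = 510.75
  black: 681 × 3/16 = 127.6875
  brown: 681 × 1/16 = 42.5625
χ² = Σ (O − E)² / E
  white: (523 − 510.75)² / 510.75 = 0.2938
  black: (116 − 127.6875)² / 127.6875 = 1.0698
  brown: (42 − 42.5625)² / 42.5625 = 0.0074
χ² = 0.2938 + 1.0698 + 0.0074 = 1.371

1.371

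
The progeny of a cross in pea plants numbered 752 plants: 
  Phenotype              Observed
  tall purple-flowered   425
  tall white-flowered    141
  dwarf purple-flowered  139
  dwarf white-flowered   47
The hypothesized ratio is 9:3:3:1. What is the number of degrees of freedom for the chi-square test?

3

A goodness-of-fit test with 4 phenotype classes has df = 4 − 1 = 3.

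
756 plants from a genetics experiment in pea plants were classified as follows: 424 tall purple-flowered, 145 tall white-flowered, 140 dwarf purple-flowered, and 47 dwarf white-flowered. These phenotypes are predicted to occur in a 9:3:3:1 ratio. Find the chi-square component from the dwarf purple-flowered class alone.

0.022

The 9:3:3:1 ratio has 16 parts, so with N = 756 the expected counts are:
  tall purple-flowered: 756 × 9/16 = 425.25
  tall white-flowered: 756 × 3/16 = 141.75
  dwarf purple-flowered: 756 × 3/16 = 141.75
  dwarf white-flowered: 756 × 1/16 = 47.25
Contribution of dwarf purple-flowered: (140 − 141.75)² / 141.75 = 0.0216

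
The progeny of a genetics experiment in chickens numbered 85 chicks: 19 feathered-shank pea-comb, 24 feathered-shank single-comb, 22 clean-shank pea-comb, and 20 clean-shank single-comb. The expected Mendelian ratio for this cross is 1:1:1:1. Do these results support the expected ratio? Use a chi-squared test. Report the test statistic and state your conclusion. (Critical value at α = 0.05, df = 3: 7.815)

Under the 1:1:1:1 hypothesis (Σ ratio = 4, N = 85):
  feathered-shank pea-comb: 85 × 1/4 = 21.25
  feathered-shank single-comb: 85 × 1/4 = 21.25
  clean-shank pea-comb: 85 × 1/4 = 21.25
  clean-shank single-comb: 85 × 1/4 = 21.25
χ² = Σ (O − E)² / E
  feathered-shank pea-comb: (19 − 21.25)² / 21.25 = 0.2382
  feathered-shank single-comb: (24 − 21.25)² / 21.25 = 0.3559
  clean-shank pea-comb: (22 − 21.25)² / 21.25 = 0.0265
  clean-shank single-comb: (20 − 21.25)² / 21.25 = 0.0735
χ² = 0.2382 + 0.3559 + 0.0265 + 0.0735 = 0.6941 ≈ 0.694
Degrees of freedom = 4 − 1 = 3; critical value at α = 0.05 is 7.815.
Since 0.694 < 7.815, we fail to reject the null hypothesis — the data are consistent with the 1:1:1:1 ratio.

0.694; consistent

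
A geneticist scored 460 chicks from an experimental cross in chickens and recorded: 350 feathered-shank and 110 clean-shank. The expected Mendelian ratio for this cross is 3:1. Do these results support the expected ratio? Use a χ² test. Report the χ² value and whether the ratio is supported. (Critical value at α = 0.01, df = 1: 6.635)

Expected counts for N = 460 under a 3:1 ratio (total parts = 4):
  feathered-shank: 460 × 3/4 = 345
  clean-shank: 460 × 1/4 = 115
χ² = Σ (O − E)² / E
  feathered-shank: (350 − 345)² / 345 = 0.0725
  clean-shank: (110 − 115)² / 115 = 0.2174
χ² = 0.0725 + 0.2174 = 0.2899 ≈ 0.290
Degrees of freedom = 2 − 1 = 1; critical value at α = 0.01 is 6.635.
Since 0.290 < 6.635, we fail to reject the null hypothesis — the data are consistent with the 3:1 ratio.

0.290; consistent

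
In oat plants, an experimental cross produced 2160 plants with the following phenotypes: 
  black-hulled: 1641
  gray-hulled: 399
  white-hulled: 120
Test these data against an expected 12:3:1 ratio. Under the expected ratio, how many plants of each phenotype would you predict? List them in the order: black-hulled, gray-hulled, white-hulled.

Expected counts for N = 2160 under a 12:3:1 ratio (total parts = 16):
  black-hulled: 2160 × 12/16 = 1620
  gray-hulled: 2160 × 3/16 = 405
  white-hulled: 2160 × 1/16 = 135

1620, 405, 135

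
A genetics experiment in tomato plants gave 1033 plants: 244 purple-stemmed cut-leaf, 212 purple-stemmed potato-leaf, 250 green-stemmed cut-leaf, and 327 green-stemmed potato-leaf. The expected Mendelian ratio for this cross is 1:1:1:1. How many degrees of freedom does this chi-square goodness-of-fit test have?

A goodness-of-fit test with 4 phenotype classes has df = 4 − 1 = 3.

3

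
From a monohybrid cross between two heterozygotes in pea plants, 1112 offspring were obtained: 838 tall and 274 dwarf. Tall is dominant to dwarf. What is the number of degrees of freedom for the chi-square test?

1

For a monohybrid cross between heterozygotes with complete dominance, the expected phenotypic ratio is 3:1.
A goodness-of-fit test with 2 phenotype classes has df = 2 − 1 = 1.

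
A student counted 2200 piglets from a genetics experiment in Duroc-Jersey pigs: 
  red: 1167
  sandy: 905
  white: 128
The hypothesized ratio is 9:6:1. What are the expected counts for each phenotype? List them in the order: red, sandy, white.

1237.5, 825, 137.5

Total ratio parts = 16. Expected numbers out of 2200:
  red: 2200 × 9/16 = 1237.5
  sandy: 2200 × 6/16 = 825
  white: 2200 × 1/16 = 137.5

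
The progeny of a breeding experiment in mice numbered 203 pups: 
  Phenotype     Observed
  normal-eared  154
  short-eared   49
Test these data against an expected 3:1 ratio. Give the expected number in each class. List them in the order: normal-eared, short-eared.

Total ratio parts = 4. Expected numbers out of 203:
  normal-eared: 203 × 3/4 = 152.25
  short-eared: 203 × 1/4 = 50.75

152.25, 50.75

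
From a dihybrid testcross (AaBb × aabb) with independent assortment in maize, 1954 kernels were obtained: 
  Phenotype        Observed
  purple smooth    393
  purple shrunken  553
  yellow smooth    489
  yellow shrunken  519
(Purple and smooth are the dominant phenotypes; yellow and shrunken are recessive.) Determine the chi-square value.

29.091

A dihybrid testcross with independent assortment gives a 1:1:1:1 ratio.
Total ratio parts = 4. Expected numbers out of 1954:
  purple smooth: 1954 × 1/4 = 488.5
  purple shrunken: 1954 × 1/4 = 488.5
  yellow smooth: 1954 × 1/4 = 488.5
  yellow shrunken: 1954 × 1/4 = 488.5
χ² = Σ (O − E)² / E
  purple smooth: (393 − 488.5)² / 488.5 = 18.6699
  purple shrunken: (553 − 488.5)² / 488.5 = 8.5164
  yellow smooth: (489 − 488.5)² / 488.5 = 0.0005
  yellow shrunken: (519 − 488.5)² / 488.5 = 1.9043
χ² = 18.6699 + 8.5164 + 0.0005 + 1.9043 = 29.0911 ≈ 29.091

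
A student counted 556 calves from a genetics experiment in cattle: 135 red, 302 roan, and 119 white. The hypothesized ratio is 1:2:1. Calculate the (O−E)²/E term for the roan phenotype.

Total ratio parts = 4. Expected numbers out of 556:
  red: 556 × 1/4 = 139
  roan: 556 × 2/4 = 278
  white: 556 × 1/4 = 139
Contribution of roan: (302 − 278)² / 278 = 2.0719

2.072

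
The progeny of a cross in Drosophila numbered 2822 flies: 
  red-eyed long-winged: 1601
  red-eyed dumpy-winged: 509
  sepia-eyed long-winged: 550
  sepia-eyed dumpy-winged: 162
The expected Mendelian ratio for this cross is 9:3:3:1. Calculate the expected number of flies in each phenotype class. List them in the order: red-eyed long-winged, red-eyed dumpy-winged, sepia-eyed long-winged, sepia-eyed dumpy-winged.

Expected counts for N = 2822 under a 9:3:3:1 ratio (total parts = 16):
  red-eyed long-winged: 2822 × 9/16 = 1587.375
  red-eyed dumpy-winged: 2822 × 3/16 = 529.125
  sepia-eyed long-winged: 2822 × 3/16 = 529.125
  sepia-eyed dumpy-winged: 2822 × 1/16 = 176.375

1587.375, 529.125, 529.125, 176.375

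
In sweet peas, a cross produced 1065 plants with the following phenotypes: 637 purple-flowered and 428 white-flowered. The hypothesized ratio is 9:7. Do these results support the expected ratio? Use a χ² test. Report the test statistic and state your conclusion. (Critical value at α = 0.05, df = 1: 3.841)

Expected counts for N = 1065 under a 9:7 ratio (total parts = 16):
  purple-flowered: 1065 × 9/16 = 599.0625
  white-flowered: 1065 × 7/16 = 465.9375
χ² = Σ (O − E)² / E
  purple-flowered: (637 − 599.0625)² / 599.0625 = 2.4025
  white-flowered: (428 − 465.9375)² / 465.9375 = 3.0889
χ² = 2.4025 + 3.0889 = 5.4914 ≈ 5.491
Degrees of freedom = 2 − 1 = 1; critical value at α = 0.05 is 3.841.
Since 5.491 > 3.841, we reject the null hypothesis — the data do not fit the 9:7 ratio.

5.491; not consistent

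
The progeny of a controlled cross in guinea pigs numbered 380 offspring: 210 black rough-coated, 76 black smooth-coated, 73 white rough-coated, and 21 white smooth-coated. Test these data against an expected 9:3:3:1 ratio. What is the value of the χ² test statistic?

0.744

Total ratio parts = 16. Expected numbers out of 380:
  black rough-coated: 380 × 9/16 = 213.75
  black smooth-coated: 380 × 3/16 = 71.25
  white rough-coated: 380 × 3/16 = 71.25
  white smooth-coated: 380 × 1/16 = 23.75
χ² = Σ (O − E)² / E
  black rough-coated: (210 − 213.75)² / 213.75 = 0.0658
  black smooth-coated: (76 − 71.25)² / 71.25 = 0.3167
  white rough-coated: (73 − 71.25)² / 71.25 = 0.0430
  white smooth-coated: (21 − 23.75)² / 23.75 = 0.3184
χ² = 0.0658 + 0.3167 + 0.0430 + 0.3184 = 0.7439 ≈ 0.744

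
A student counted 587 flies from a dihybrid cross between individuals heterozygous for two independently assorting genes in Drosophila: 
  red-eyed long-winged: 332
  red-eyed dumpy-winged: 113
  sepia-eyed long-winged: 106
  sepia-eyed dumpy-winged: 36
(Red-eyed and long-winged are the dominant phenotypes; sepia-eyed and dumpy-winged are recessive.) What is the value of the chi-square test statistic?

A dihybrid F₂ with independent assortment and complete dominance at both loci gives a 9:3:3:1 phenotypic ratio.
The 9:3:3:1 ratio has 16 parts, so with N = 587 the expected counts are:
  red-eyed long-winged: 587 × 9/16 = 330.1875
  red-eyed dumpy-winged: 587 × 3/16 = 110.0625
  sepia-eyed long-winged: 587 × 3/16 = 110.0625
  sepia-eyed dumpy-winged: 587 × 1/16 = 36.6875
χ² = Σ (O − E)² / E
  red-eyed long-winged: (332 − 330.1875)² / 330.1875 = 0.0099
  red-eyed dumpy-winged: (113 − 110.0625)² / 110.0625 = 0.0784
  sepia-eyed long-winged: (106 − 110.0625)² / 110.0625 = 0.1500
  sepia-eyed dumpy-winged: (36 − 36.6875)² / 36.6875 = 0.0129
χ² = 0.0099 + 0.0784 + 0.1500 + 0.0129 = 0.2512 ≈ 0.251

0.251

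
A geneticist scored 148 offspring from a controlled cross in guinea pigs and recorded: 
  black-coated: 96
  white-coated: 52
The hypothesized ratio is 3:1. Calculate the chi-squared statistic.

8.108

Expected counts for N = 148 under a 3:1 ratio (total parts = 4):
  black-coated: 148 × 3/4 = 111
  white-coated: 148 × 1/4 = 37
χ² = Σ (O − E)² / E
  black-coated: (96 − 111)² / 111 = 2.0270
  white-coated: (52 − 37)² / 37 = 6.0811
χ² = 2.0270 + 6.0811 = 8.1081 ≈ 8.108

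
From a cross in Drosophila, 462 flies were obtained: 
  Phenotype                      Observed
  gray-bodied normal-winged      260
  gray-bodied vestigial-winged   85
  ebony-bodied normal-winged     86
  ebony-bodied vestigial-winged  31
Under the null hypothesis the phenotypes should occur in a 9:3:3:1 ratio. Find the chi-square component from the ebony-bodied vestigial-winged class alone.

Expected counts for N = 462 under a 9:3:3:1 ratio (total parts = 16):
  gray-bodied normal-winged: 462 × 9/16 = 259.875
  gray-bodied vestigial-winged: 462 × 3/16 = 86.625
  ebony-bodied normal-winged: 462 × 3/16 = 86.625
  ebony-bodied vestigial-winged: 462 × 1/16 = 28.875
Contribution of ebony-bodied vestigial-winged: (31 − 28.875)² / 28.875 = 0.1564

0.156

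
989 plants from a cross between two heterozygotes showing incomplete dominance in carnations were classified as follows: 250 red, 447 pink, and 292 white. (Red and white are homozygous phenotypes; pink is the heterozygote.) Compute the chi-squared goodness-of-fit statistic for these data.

With incomplete dominance, a heterozygote × heterozygote cross gives a 1:2:1 phenotypic ratio.
The 1:2:1 ratio has 4 parts, so with N = 989 the expected counts are:
  red: 989 × 1/4 = 247.25
  pink: 989 × 2/4 = 494.5
  white: 989 × 1/4 = 247.25
χ² = Σ (O − E)² / E
  red: (250 − 247.25)² / 247.25 = 0.0306
  pink: (447 − 494.5)² / 494.5 = 4.5627
  white: (292 − 247.25)² / 247.25 = 8.0993
χ² = 0.0306 + 4.5627 + 8.0993 = 12.6926 ≈ 12.693

12.693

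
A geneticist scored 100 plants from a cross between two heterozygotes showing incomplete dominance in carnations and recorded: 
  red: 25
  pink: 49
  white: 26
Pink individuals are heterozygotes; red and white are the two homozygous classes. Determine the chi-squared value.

With incomplete dominance, a heterozygote × heterozygote cross gives a 1:2:1 phenotypic ratio.
Expected counts for N = 100 under a 1:2:1 ratio (total parts = 4):
  red: 100 × 1/4 = 25
  pink: 100 × 2/4 = 50
  white: 100 × 1/4 = 25
χ² = Σ (O − E)² / E
  red: (25 − 25)² / 25 = 0.0000
  pink: (49 − 50)² / 50 = 0.0200
  white: (26 − 25)² / 25 = 0.0400
χ² = 0.0000 + 0.0200 + 0.0400 = 0.060

0.060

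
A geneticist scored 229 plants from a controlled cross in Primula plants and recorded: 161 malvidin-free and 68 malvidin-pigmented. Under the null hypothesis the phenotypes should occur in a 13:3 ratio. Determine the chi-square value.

18.005

Expected counts for N = 229 under a 13:3 ratio (total parts = 16):
  malvidin-free: 229 × 13/16 = 186.0625
  malvidin-pigmented: 229 × 3/16 = 42.9375
χ² = Σ (O − E)² / E
  malvidin-free: (161 − 186.0625)² / 186.0625 = 3.3759
  malvidin-pigmented: (68 − 42.9375)² / 42.9375 = 14.6289
χ² = 3.3759 + 14.6289 = 18.0048 ≈ 18.005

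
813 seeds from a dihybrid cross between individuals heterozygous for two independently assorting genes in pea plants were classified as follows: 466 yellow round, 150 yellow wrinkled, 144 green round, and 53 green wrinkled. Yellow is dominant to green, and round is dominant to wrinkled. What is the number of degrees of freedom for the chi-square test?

A dihybrid F₂ with independent assortment and complete dominance at both loci gives a 9:3:3:1 phenotypic ratio.
A goodness-of-fit test with 4 phenotype classes has df = 4 − 1 = 3.

3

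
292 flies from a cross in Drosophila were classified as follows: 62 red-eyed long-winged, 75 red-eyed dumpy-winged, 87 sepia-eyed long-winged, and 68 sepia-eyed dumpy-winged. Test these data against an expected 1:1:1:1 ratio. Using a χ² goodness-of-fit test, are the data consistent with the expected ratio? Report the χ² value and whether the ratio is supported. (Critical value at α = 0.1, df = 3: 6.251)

4.740; consistent

Total ratio parts = 4. Expected numbers out of 292:
  red-eyed long-winged: 292 × 1/4 = 73
  red-eyed dumpy-winged: 292 × 1/4 = 73
  sepia-eyed long-winged: 292 × 1/4 = 73
  sepia-eyed dumpy-winged: 292 × 1/4 = 73
χ² = Σ (O − E)² / E
  red-eyed long-winged: (62 − 73)² / 73 = 1.6575
  red-eyed dumpy-winged: (75 − 73)² / 73 = 0.0548
  sepia-eyed long-winged: (87 − 73)² / 73 = 2.6849
  sepia-eyed dumpy-winged: (68 − 73)² / 73 = 0.3425
χ² = 1.6575 + 0.0548 + 2.6849 + 0.3425 = 4.7397 ≈ 4.740
Degrees of freedom = 4 − 1 = 3; critical value at α = 0.1 is 6.251.
Since 4.740 < 6.251, we fail to reject the null hypothesis — the data are consistent with the 1:1:1:1 ratio.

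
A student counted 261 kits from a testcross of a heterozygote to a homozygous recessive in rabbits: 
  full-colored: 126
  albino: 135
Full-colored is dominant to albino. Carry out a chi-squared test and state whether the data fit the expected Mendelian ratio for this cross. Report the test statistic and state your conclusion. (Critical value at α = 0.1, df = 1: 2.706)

A testcross of a heterozygote (Aa × aa) gives a 1:1 phenotypic ratio.
Expected counts for N = 261 under a 1:1 ratio (total parts = 2):
  full-colored: 261 × 1/2 = 130.5
  albino: 261 × 1/2 = 130.5
χ² = Σ (O − E)² / E
  full-colored: (126 − 130.5)² / 130.5 = 0.1552
  albino: (135 − 130.5)² / 130.5 = 0.1552
χ² = 0.1552 + 0.1552 = 0.3104 ≈ 0.310
Degrees of freedom = 2 − 1 = 1; critical value at α = 0.1 is 2.706.
Since 0.310 < 2.706, we fail to reject the null hypothesis — the data are consistent with the 1:1 ratio.

0.310; consistent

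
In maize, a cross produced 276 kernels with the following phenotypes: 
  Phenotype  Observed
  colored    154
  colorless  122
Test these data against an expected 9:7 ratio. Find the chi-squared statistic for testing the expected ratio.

0.023

Under the 9:7 hypothesis (Σ ratio = 16, N = 276):
  colored: 276 × 9/16 = 155.25
  colorless: 276 × 7/16 = 120.75
χ² = Σ (O − E)² / E
  colored: (154 − 155.25)² / 155.25 = 0.0101
  colorless: (122 − 120.75)² / 120.75 = 0.0129
χ² = 0.0101 + 0.0129 = 0.023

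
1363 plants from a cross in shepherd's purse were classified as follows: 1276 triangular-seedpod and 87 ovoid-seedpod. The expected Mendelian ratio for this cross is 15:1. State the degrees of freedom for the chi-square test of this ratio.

A goodness-of-fit test with 2 phenotype classes has df = 2 − 1 = 1.

1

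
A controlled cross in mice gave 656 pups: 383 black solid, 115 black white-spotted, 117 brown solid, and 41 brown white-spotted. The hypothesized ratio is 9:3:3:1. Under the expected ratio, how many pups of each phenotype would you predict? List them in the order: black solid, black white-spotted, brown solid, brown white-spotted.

Under the 9:3:3:1 hypothesis (Σ ratio = 16, N = 656):
  black solid: 656 × 9/16 = 369
  black white-spotted: 656 × 3/16 = 123
  brown solid: 656 × 3/16 = 123
  brown white-spotted: 656 × 1/16 = 41

369, 123, 123, 41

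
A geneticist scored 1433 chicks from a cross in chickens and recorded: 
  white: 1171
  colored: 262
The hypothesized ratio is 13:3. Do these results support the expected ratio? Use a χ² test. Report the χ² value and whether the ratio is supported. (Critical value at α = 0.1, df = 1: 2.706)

0.205; consistent

Under the 13:3 hypothesis (Σ ratio = 16, N = 1433):
  white: 1433 × 13/16 = 1164.3125
  colored: 1433 × 3/16 = 268.6875
χ² = Σ (O − E)² / E
  white: (1171 − 1164.3125)² / 1164.3125 = 0.0384
  colored: (262 − 268.6875)² / 268.6875 = 0.1664
χ² = 0.0384 + 0.1664 = 0.2048 ≈ 0.205
Degrees of freedom = 2 − 1 = 1; critical value at α = 0.1 is 2.706.
Since 0.205 < 2.706, we fail to reject the null hypothesis — the data are consistent with the 13:3 ratio.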